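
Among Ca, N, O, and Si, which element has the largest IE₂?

The second ionization energy removes an electron from the +1 ion. For each element: Ca⁺ still has 1 valence electron; N⁺ still has 4 valence electrons; O⁺ still has 5 valence electrons; Si⁺ still has 3 valence electrons.
All are still removing valence electrons, so compare the +1 ions as you would atoms: IE_2 generally rises across a period (higher Z_eff) and falls down a group (larger shell), subject to the usual subshell exceptions.
Valence configurations: Ca⁺ [Ar]4s¹, N⁺ [He]2s²2p², O⁺ [He]2s²2p³, Si⁺ [Ne]3s²3p¹.
Tabulated IE_2 (kJ/mol): Ca 1145, N 2856, O 3388, Si 1577.
Putting it together, IE_2: Ca < Si < N < O.

O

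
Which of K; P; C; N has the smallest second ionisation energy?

P

IE_2 is the cost of taking one more electron from the +1 cation: K⁺ is the bare [Ar] core; P⁺ still has 4 valence electrons; C⁺ still has 3 valence electrons; N⁺ still has 4 valence electrons.
Core electrons are held far more tightly than valence electrons, so K tops the IE_2 order.
Valence configurations: P⁺ [Ne]3s²3p², C⁺ [He]2s²2p¹, N⁺ [He]2s²2p².
Approximate IE_2 values (kJ/mol): K 3052, P 1907, C 2353, N 2856.
Overall IE_2 order: P < C < N < K.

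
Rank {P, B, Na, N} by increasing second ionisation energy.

P < B < N < Na

After 1 electron has been removed, what remains? P⁺ still has 4 valence electrons; B⁺ still has 2 valence electrons; Na⁺ is the bare [Ne] core; N⁺ still has 4 valence electrons.
Breaking into a closed-shell core is much more expensive than removing a leftover valence electron — Na has the largest IE_2 here.
Valence configurations: P⁺ [Ne]3s²3p², B⁺ [He]2s², N⁺ [He]2s²2p².
The numbers (kJ/mol): P 1907, B 2427, Na 4562, N 2856.
So the second ionization energies run P < B < N < Na.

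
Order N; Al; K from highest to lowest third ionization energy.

N > K > Al

After 2 electrons have been removed, what remains? N²⁺ still has 3 valence electrons; Al²⁺ still has 1 valence electron; K²⁺ is already 1 electron into the core.
Usually core removal costs more than valence removal, but here the competition is close: a tightly held n=2 valence electron can cost more to remove than an n=3 core electron, so the actual values have to decide it.
Valence configurations: N²⁺ [He]2s²2p¹, Al²⁺ [Ne]3s¹.
Tabulated IE_3 (kJ/mol): N 4578, Al 2745, K 4420.
So the third ionization energies run Al < K < N.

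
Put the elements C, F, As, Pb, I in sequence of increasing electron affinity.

Pb, As, C, I, F

C is in period 2, group 14; F is in period 2, group 17; As is in period 4, group 15; I is in period 5, group 17; Pb is in period 6, group 14.
Atoms with high Z_eff and room in the valence shell (especially the halogens) have the most exothermic electron affinities.
Neither a single period nor a single group — weigh both effects.
As > Pb: both effects reinforce here, so As is clearly the higher of the two.
C > As: period and group pull opposite ways; the down-group shift dominates (122 vs 78 kJ/mol).
I > C: period and group pull opposite ways; the across-period shift dominates (295 vs 122 kJ/mol).
F > I: F sits above I in group 17, so the down-group effect alone puts F higher.
For reference (kJ/mol): C 122, F 328, As 78, I 295, Pb 35.
So from lowest to highest: Pb < As < C < I < F.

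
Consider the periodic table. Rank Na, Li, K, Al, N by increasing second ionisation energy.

Consider each +1 ion: Na⁺ is the bare [Ne] core; Li⁺ is the bare [He] core; K⁺ is the bare [Ar] core; Al⁺ still has 2 valence electrons; N⁺ still has 4 valence electrons.
Core electrons are held far more tightly than valence electrons, so K, Na and Li top the IE_2 order.
Valence configurations: Al⁺ [Ne]3s², N⁺ [He]2s²2p².
Tabulated IE_2 (kJ/mol): Na 4562, Li 7298, K 3052, Al 1817, N 2856.
Overall IE_2 order: Al < N < K < Na < Li.

Al < N < K < Na < Li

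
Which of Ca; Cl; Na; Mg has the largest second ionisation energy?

Na

The second ionization energy removes an electron from the +1 ion. For each element: Ca⁺ still has 1 valence electron; Cl⁺ still has 6 valence electrons; Na⁺ is the bare [Ne] core; Mg⁺ still has 1 valence electron.
Breaking into a closed-shell core is much more expensive than removing a leftover valence electron — Na has the largest IE_2 here.
Valence configurations: Ca⁺ [Ar]4s¹, Cl⁺ [Ne]3s²3p⁴, Mg⁺ [Ne]3s¹.
The numbers (kJ/mol): Ca 1145, Cl 2298, Na 4562, Mg 1451.
So the second ionization energies run Ca < Mg < Cl < Na.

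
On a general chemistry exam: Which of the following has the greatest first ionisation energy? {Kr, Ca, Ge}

IE₁ increases left→right with effective nuclear charge and decreases top→bottom as the valence shell moves farther out.
All lie in period 4, so first ionization energy increases left to right.
The greatest first ionisation energy among these belongs to Kr.

Kr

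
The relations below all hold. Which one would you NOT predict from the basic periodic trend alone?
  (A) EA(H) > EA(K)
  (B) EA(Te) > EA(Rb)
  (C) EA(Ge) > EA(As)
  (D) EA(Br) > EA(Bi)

(C)

The general trend: electron affinity increases across a period and decreases down a group.
(A) H (period 1, group 1) vs K (period 4, group 1): the stated order agrees with the simple trend.
(B) Te (period 5, group 16) vs Rb (period 5, group 1): the stated order agrees with the simple trend.
(C) Ge (period 4, group 14) vs As (period 4, group 15): the stated order contradicts the simple trend.
(D) Br (period 4, group 17) vs Bi (period 6, group 15): the stated order agrees with the simple trend.
The exception is (C): adding an electron to As's half-filled 4p³ is unfavourable, so Ge (4p²) has the more exothermic EA.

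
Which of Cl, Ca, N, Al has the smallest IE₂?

The second ionization energy removes an electron from the +1 ion. For each element: Cl⁺ still has 6 valence electrons; Ca⁺ still has 1 valence electron; N⁺ still has 4 valence electrons; Al⁺ still has 2 valence electrons.
All are still removing valence electrons, so compare the +1 ions as you would atoms: IE_2 generally rises across a period (higher Z_eff) and falls down a group (larger shell), subject to the usual subshell exceptions.
Valence configurations: Cl⁺ [Ne]3s²3p⁴, Ca⁺ [Ar]4s¹, N⁺ [He]2s²2p², Al⁺ [Ne]3s².
Approximate IE_2 values (kJ/mol): Cl 2298, Ca 1145, N 2856, Al 1817.
So the second ionization energies run Ca < Al < Cl < N.

Ca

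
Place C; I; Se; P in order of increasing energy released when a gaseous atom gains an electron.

EA tends to increase across a period and decrease down a group, though the pattern is less regular than for IE or radius.
These sit on a diagonal, where the across-period and down-group effects partly cancel.
C > P: period and group pull opposite ways; the down-group shift dominates (122 vs 72 kJ/mol).
Se > C: period and group pull opposite ways; the across-period shift dominates (195 vs 122 kJ/mol).
I > Se: period and group pull opposite ways; the across-period shift dominates (295 vs 195 kJ/mol).
For reference (kJ/mol): C 122, P 72, Se 195, I 295.
So from lowest to highest: P < C < Se < I.

P < C < Se < I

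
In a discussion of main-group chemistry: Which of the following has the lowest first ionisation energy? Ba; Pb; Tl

Ba is in period 6, group 2; Tl is in period 6, group 13; Pb is in period 6, group 14.
Across a period the outer electron is held more tightly (higher IE₁); down a group it sits in a higher shell, more shielded, and comes off more easily.
All lie in period 6, so first ionization energy increases left to right.
The lowest first ionisation energy among these belongs to Ba.

Ba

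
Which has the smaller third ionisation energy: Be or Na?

Na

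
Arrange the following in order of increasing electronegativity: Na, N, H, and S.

Na < H < S < N

H is in period 1, group 1; N is in period 2, group 15; Na is in period 3, group 1; S is in period 3, group 16.
Smaller atoms with higher effective nuclear charge are more electronegative.
These span different periods and groups, so the two trends combine.
H > Na: they share group 1; the group trend gives H the larger value.
S > H: the two effects oppose for this pair; the across-period effect wins (2.58 vs 2.20).
N > S: period and group pull opposite ways; the down-group shift dominates (3.04 vs 2.58).
Approximate values (Pauling): H 2.20, N 3.04, Na 0.93, S 2.58.
So from lowest to highest: Na < H < S < N.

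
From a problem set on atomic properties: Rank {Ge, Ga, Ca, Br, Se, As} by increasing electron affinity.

Ca, Ga, As, Ge, Se, Br

Ca is in period 4, group 2; Ga is in period 4, group 13; Ge is in period 4, group 14; As is in period 4, group 15; Se is in period 4, group 16; Br is in period 4, group 17.
Electron affinity generally becomes more exothermic across a period toward the halogens and less exothermic down a group.
All lie in period 4; the across-period trend (electron affinity increases left to right) applies, with the exception below.
Note the exception: Ge has a higher electron affinity than As, contrary to the simple trend — adding an electron to As's half-filled 4p³ is unfavourable, so Ge (4p²) has the more exothermic EA.
For reference (kJ/mol): Ca 2, Ga 29, Ge 119, As 78, Se 195, Br 325.
So from lowest to highest: Ca < Ga < As < Ge < Se < Br.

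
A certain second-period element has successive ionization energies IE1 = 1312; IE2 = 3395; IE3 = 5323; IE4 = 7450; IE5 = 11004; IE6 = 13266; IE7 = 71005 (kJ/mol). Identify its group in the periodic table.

Group 16

Look for the largest jump between consecutive ionization energies: IE7/IE6 ≈ 5.4, far larger than any earlier ratio.
That jump marks the point where a core electron is being removed. So the atom has 6 valence electrons.
A main-group element with 6 valence electrons is in group 16.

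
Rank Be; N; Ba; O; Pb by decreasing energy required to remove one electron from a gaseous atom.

Be is in period 2, group 2; N is in period 2, group 15; O is in period 2, group 16; Ba is in period 6, group 2; Pb is in period 6, group 14.
Across a period the outer electron is held more tightly (higher IE₁); down a group it sits in a higher shell, more shielded, and comes off more easily.
Neither a single period nor a single group — weigh both effects.
Pb > Ba: both are in period 6; the period trend gives Pb the larger value.
Be > Pb: the two effects oppose for this pair; the down-group effect wins (900 vs 716 kJ/mol).
O > Be: both are in period 2; the period trend gives O the larger value.
N > O: this pair runs against the simple trend — see the exception note.
Note the exception: N has a higher first ionization energy than O, contrary to the simple trend — pairing an electron in O's 2p⁴ costs repulsion energy, so O ionizes more easily than half-filled N (2p³).
For reference (kJ/mol): Be 900, N 1402, O 1314, Ba 503, Pb 716.
So from highest to lowest: N > O > Be > Pb > Ba.

N > O > Be > Pb > Ba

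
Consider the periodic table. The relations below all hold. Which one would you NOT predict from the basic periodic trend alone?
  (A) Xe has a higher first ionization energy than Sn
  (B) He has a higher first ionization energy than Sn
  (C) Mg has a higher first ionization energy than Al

The general trend: first ionization energy increases across a period and decreases down a group.
(A) Xe (period 5, group 18) vs Sn (period 5, group 14): the stated order agrees with the simple trend.
(B) He (period 1, group 18) vs Sn (period 5, group 14): the stated order agrees with the simple trend.
(C) Mg (period 3, group 2) vs Al (period 3, group 13): the stated order contradicts the simple trend.
The exception is (C): Al's single 3p electron is easier to remove than one from Mg's filled 3s².

(C)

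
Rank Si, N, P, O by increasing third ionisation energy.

The third ionization energy removes an electron from the +2 ion. For each element: Si²⁺ still has 2 valence electrons; N²⁺ still has 3 valence electrons; P²⁺ still has 3 valence electrons; O²⁺ still has 4 valence electrons.
All are still removing valence electrons, so compare the +2 ions as you would atoms: IE_3 generally rises across a period (higher Z_eff) and falls down a group (larger shell), subject to the usual subshell exceptions.
Valence configurations: Si²⁺ [Ne]3s², N²⁺ [He]2s²2p¹, P²⁺ [Ne]3s²3p¹, O²⁺ [He]2s²2p².
P²⁺ loses a lone 3p electron whereas Si²⁺ must break into a filled 3s² pair, so IE_3(Si) > IE_3(P) even though P has the higher nuclear charge.
The numbers (kJ/mol): Si 3232, N 4578, P 2914, O 5300.
Putting it together, IE_3: P < Si < N < O.

P < Si < N < O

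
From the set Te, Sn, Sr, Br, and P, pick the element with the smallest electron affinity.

Sr

P is in period 3, group 15; Br is in period 4, group 17; Sr is in period 5, group 2; Sn is in period 5, group 14; Te is in period 5, group 16.
Atoms with high Z_eff and room in the valence shell (especially the halogens) have the most exothermic electron affinities.
These span different periods and groups, so the two trends combine.
P > Sr: relative to Sr, both the across-period and down-group shifts push P's electron affinity up.
Sn > P: this pair runs against the simple trend — see the exception note.
Te > Sn: Te lies to the right of Sn in period 5, so the across-period effect alone puts Te higher.
Br > Te: both effects reinforce here, so Br is clearly the higher of the two.
Note the exception: Sn has a higher electron affinity than P, contrary to the simple trend — adding an electron to P's half-filled np³ subshell costs electron-pairing energy.
For reference (kJ/mol): P 72, Br 325, Sr 5, Sn 107, Te 190.
The smallest electron affinity among these belongs to Sr.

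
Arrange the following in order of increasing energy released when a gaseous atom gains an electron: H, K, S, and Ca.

EA tends to increase across a period and decrease down a group, though the pattern is less regular than for IE or radius.
Neither a single period nor a single group — weigh both effects.
K > Ca: this pair runs against the simple trend — see the exception note.
H > K: they share group 1; the group trend gives H the larger value.
S > H: period and group pull opposite ways; the across-period shift dominates (200 vs 73 kJ/mol).
Note the exception: K has a higher electron affinity than Ca, contrary to the simple trend — adding an electron to Ca (ns²) has to open a new, higher-energy np subshell, which is unfavourable.
Tabulated electron affinity (kJ/mol): H 73, S 200, K 48, Ca 2.
So from lowest to highest: Ca < K < H < S.

Ca < K < H < S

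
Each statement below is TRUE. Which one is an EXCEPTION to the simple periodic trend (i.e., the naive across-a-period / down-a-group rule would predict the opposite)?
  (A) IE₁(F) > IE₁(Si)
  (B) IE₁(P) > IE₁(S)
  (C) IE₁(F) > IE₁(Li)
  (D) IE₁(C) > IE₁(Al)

(B)

The general trend: first ionisation energy increases across a period and decreases down a group.
(A) F (period 2, group 17) vs Si (period 3, group 14): the stated order agrees with the simple trend.
(B) P (period 3, group 15) vs S (period 3, group 16): the stated order contradicts the simple trend.
(C) F (period 2, group 17) vs Li (period 2, group 1): the stated order agrees with the simple trend.
(D) C (period 2, group 14) vs Al (period 3, group 13): the stated order agrees with the simple trend.
The exception is (B): S (3p⁴) ionizes more easily than half-filled P (3p³) because the paired 3p electron in S is pushed out by e⁻–e⁻ repulsion.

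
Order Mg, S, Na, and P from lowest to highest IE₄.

S, P, Na, Mg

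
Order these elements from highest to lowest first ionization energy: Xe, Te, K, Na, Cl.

Cl > Xe > Te > Na > K

Na is in period 3, group 1; Cl is in period 3, group 17; K is in period 4, group 1; Te is in period 5, group 16; Xe is in period 5, group 18.
IE₁ increases left→right with effective nuclear charge and decreases top→bottom as the valence shell moves farther out.
Neither a single period nor a single group — weigh both effects.
Na > K: Na sits above K in group 1, so the down-group effect alone puts Na higher.
Te > Na: the two effects oppose for this pair; the across-period effect wins (869 vs 496 kJ/mol).
Xe > Te: Xe lies to the right of Te in period 5, so the across-period effect alone puts Xe higher.
Cl > Xe: period and group pull opposite ways; the down-group shift dominates (1251 vs 1170 kJ/mol).
Tabulated first ionization energy (kJ/mol): Na 496, Cl 1251, K 419, Te 869, Xe 1170.
So from highest to lowest: Cl > Xe > Te > Na > K.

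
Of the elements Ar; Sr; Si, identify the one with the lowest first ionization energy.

Sr

First ionization energy rises across a period (greater Z_eff holds electrons more tightly) and falls down a group (valence electrons are farther from the nucleus).
These span different periods and groups, so the two trends combine.
Si > Sr: relative to Sr, both the across-period and down-group shifts push Si's first ionization energy up.
Ar > Si: both are in period 3; the period trend gives Ar the larger value.
For reference (kJ/mol): Si 786, Ar 1521, Sr 550.
The lowest first ionization energy among these belongs to Sr.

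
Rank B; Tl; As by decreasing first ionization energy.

B is in period 2, group 13; As is in period 4, group 15; Tl is in period 6, group 13.
Removing the outermost electron gets harder across a period and easier down a group.
These span different periods and groups, so the two trends combine.
B > Tl: they share group 13; the group trend gives B the larger value.
As > B: the two effects oppose for this pair; the across-period effect wins (947 vs 801 kJ/mol).
Tabulated first ionization energy (kJ/mol): B 801, As 947, Tl 589.
So from highest to lowest: As > B > Tl.

As, B, Tl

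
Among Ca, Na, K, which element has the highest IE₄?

Na

IE_4 is the cost of taking one more electron from the +3 cation: Ca³⁺ is already 1 electron into the core; Na³⁺ is already 2 electrons into the core; K³⁺ is already 2 electrons into the core.
All of these are removing an electron from a noble-gas core or deeper; the smaller core (lower principal quantum number) is held far more tightly, and within a period the higher nuclear charge binds the same core more tightly.
The numbers (kJ/mol): Ca 6491, Na 9543, K 5877.
So the fourth ionization energies run K < Ca < Na.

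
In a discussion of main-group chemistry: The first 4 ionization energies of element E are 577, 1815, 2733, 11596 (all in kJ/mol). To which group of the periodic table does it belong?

Group 13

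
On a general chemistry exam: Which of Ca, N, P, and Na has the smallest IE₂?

The second ionization energy removes an electron from the +1 ion. For each element: Ca⁺ still has 1 valence electron; N⁺ still has 4 valence electrons; P⁺ still has 4 valence electrons; Na⁺ is the bare [Ne] core.
Core electrons are held far more tightly than valence electrons, so Na tops the IE_2 order.
Valence configurations: Ca⁺ [Ar]4s¹, N⁺ [He]2s²2p², P⁺ [Ne]3s²3p².
The numbers (kJ/mol): Ca 1145, N 2856, P 1907, Na 4562.
Putting it together, IE_2: Ca < P < N < Na.

Ca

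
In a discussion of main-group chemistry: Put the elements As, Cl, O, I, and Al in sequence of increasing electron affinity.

Al, As, O, I, Cl

O is in period 2, group 16; Al is in period 3, group 13; Cl is in period 3, group 17; As is in period 4, group 15; I is in period 5, group 17.
Electron affinity generally becomes more exothermic across a period toward the halogens and less exothermic down a group.
Neither a single period nor a single group — weigh both effects.
As > Al: the two effects oppose for this pair; the across-period effect wins (78 vs 42 kJ/mol).
O > As: relative to As, both the across-period and down-group shifts push O's electron affinity up.
I > O: the two effects oppose for this pair; the across-period effect wins (295 vs 141 kJ/mol).
Cl > I: they share group 17; the group trend gives Cl the larger value.
Tabulated electron affinity (kJ/mol): O 141, Al 42, Cl 349, As 78, I 295.
So from lowest to highest: Al < As < O < I < Cl.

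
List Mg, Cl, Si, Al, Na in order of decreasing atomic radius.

Na is in period 3, group 1; Mg is in period 3, group 2; Al is in period 3, group 13; Si is in period 3, group 14; Cl is in period 3, group 17.
Moving right in a period, electrons are added to the same shell under a stronger nuclear pull, so atoms get smaller; moving down, a new shell is opened and atoms get larger.
All lie in period 3, so atomic radius increases right to left.
So from largest to smallest: Na > Mg > Al > Si > Cl.

Na, Mg, Al, Si, Cl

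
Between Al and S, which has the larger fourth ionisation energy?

IE_4 is the cost of taking one more electron from the +3 cation: Al³⁺ is the bare [Ne] core; S³⁺ still has 3 valence electrons.
Pulling an electron out of a noble-gas core costs far more than removing a remaining valence electron, so Al sits at the high end of IE_4.
The numbers (kJ/mol): Al 11577, S 4556.
Hence IE_4: S < Al.

Al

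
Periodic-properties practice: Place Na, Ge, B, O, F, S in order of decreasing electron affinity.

B is in period 2, group 13; O is in period 2, group 16; F is in period 2, group 17; Na is in period 3, group 1; S is in period 3, group 16; Ge is in period 4, group 14.
Adding an electron releases more energy for atoms nearer the top right (short of the noble gases).
These span different periods and groups, so the two trends combine.
Na > B: this pair runs against the simple trend — see the exception note.
Ge > Na: period and group pull opposite ways; the across-period shift dominates (119 vs 53 kJ/mol).
O > Ge: relative to Ge, both the across-period and down-group shifts push O's electron affinity up.
S > O: this pair runs against the simple trend — see the exception note.
F > S: both effects reinforce here, so F is clearly the higher of the two.
Note the exception: Na has a higher electron affinity than B, contrary to the simple trend — B's ns²np¹ configuration gives only a small electron affinity — the sparsely filled np subshell binds an added electron weakly.
Note the exception: S has a higher electron affinity than O, contrary to the simple trend — the compact 2p subshell of O repels the added electron more than S's larger 3p does.
Approximate values (kJ/mol): B 27, O 141, F 328, Na 53, S 200, Ge 119.
So from highest to lowest: F > S > O > Ge > Na > B.

F > S > O > Ge > Na > B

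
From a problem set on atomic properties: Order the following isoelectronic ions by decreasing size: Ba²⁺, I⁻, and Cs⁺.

All of these have 54 electrons, so size is governed by nuclear charge alone: the more protons, the stronger the pull on the same electron cloud, and the smaller the ion.
Nuclear charges: Ba²⁺ (Z=56), Cs⁺ (Z=55), I⁻ (Z=53).
Largest to smallest: I⁻ > Cs⁺ > Ba²⁺.

I⁻ > Cs⁺ > Ba²⁺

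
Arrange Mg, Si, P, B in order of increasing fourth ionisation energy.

Si < P < Mg < B

Consider each +3 ion: Mg³⁺ is already 1 electron into the core; Si³⁺ still has 1 valence electron; P³⁺ still has 2 valence electrons; B³⁺ is the bare [He] core.
Core electrons are held far more tightly than valence electrons, so Mg and B top the IE_4 order.
Valence configurations: Si³⁺ [Ne]3s¹, P³⁺ [Ne]3s².
Tabulated IE_4 (kJ/mol): Mg 10543, Si 4356, P 4964, B 25026.
So the fourth ionization energies run Si < P < Mg < B.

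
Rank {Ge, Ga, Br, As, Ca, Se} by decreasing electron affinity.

Ca is in period 4, group 2; Ga is in period 4, group 13; Ge is in period 4, group 14; As is in period 4, group 15; Se is in period 4, group 16; Br is in period 4, group 17.
Atoms with high Z_eff and room in the valence shell (especially the halogens) have the most exothermic electron affinities.
All lie in period 4; the across-period trend (electron affinity increases left to right) applies, with the exception below.
Note the exception: Ge has a higher electron affinity than As, contrary to the simple trend — adding an electron to As's half-filled 4p³ is unfavourable, so Ge (4p²) has the more exothermic EA.
For reference (kJ/mol): Ca 2, Ga 29, Ge 119, As 78, Se 195, Br 325.
So from highest to lowest: Br > Se > Ge > As > Ga > Ca.

Br > Se > Ge > As > Ga > Ca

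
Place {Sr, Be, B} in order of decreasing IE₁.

Be, B, Sr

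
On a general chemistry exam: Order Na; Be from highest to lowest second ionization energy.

IE_2 is the cost of taking one more electron from the +1 cation: Na⁺ is the bare [Ne] core; Be⁺ still has 1 valence electron.
Breaking into a closed-shell core is much more expensive than removing a leftover valence electron — Na has the largest IE_2 here.
Approximate IE_2 values (kJ/mol): Na 4562, Be 1757.
Overall IE_2 order: Be < Na.

Na > Be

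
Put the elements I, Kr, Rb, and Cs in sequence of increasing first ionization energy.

Kr is in period 4, group 18; Rb is in period 5, group 1; I is in period 5, group 17; Cs is in period 6, group 1.
Across a period the outer electron is held more tightly (higher IE₁); down a group it sits in a higher shell, more shielded, and comes off more easily.
Neither a single period nor a single group — weigh both effects.
Rb > Cs: they share group 1; the group trend gives Rb the larger value.
I > Rb: I lies to the right of Rb in period 5, so the across-period effect alone puts I higher.
Kr > I: both effects reinforce here, so Kr is clearly the higher of the two.
Approximate values (kJ/mol): Kr 1351, Rb 403, I 1008, Cs 376.
So from lowest to highest: Cs < Rb < I < Kr.

Cs < Rb < I < Kr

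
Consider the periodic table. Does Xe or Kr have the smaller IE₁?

Xe

Kr is in period 4, group 18; Xe is in period 5, group 18.
IE₁ increases left→right with effective nuclear charge and decreases top→bottom as the valence shell moves farther out.
All are in group 18, so first ionization energy increases up the group.
So Xe has the smaller IE₁ (Xe < Kr).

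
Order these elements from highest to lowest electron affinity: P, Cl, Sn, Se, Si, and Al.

Cl, Se, Si, Sn, P, Al

Al is in period 3, group 13; Si is in period 3, group 14; P is in period 3, group 15; Cl is in period 3, group 17; Se is in period 4, group 16; Sn is in period 5, group 14.
Adding an electron releases more energy for atoms nearer the top right (short of the noble gases).
Here both period and group differ, so the two effects have to be weighed against each other.
P > Al: P lies to the right of Al in period 3, so the across-period effect alone puts P higher.
Sn > P: this pair runs against the simple trend — see the exception note.
Si > Sn: they share group 14; the group trend gives Si the larger value.
Se > Si: period and group pull opposite ways; the across-period shift dominates (195 vs 134 kJ/mol).
Cl > Se: relative to Se, both the across-period and down-group shifts push Cl's electron affinity up.
Note the exception: Sn has a higher electron affinity than P, contrary to the simple trend — adding an electron to P's half-filled np³ subshell costs electron-pairing energy.
Note the exception: Si has a higher electron affinity than P, contrary to the simple trend — adding an electron to P's half-filled 3p³ is unfavourable, so Si (3p²) has the more exothermic EA.
For reference (kJ/mol): Al 42, Si 134, P 72, Cl 349, Se 195, Sn 107.
So from highest to lowest: Cl > Se > Si > Sn > P > Al.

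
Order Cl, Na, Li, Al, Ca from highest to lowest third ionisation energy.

Li > Na > Ca > Cl > Al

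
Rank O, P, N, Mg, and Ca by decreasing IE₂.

O, N, P, Mg, Ca

IE_2 is the cost of taking one more electron from the +1 cation: O⁺ still has 5 valence electrons; P⁺ still has 4 valence electrons; N⁺ still has 4 valence electrons; Mg⁺ still has 1 valence electron; Ca⁺ still has 1 valence electron.
All are still removing valence electrons, so compare the +1 ions as you would atoms: IE_2 generally rises across a period (higher Z_eff) and falls down a group (larger shell), subject to the usual subshell exceptions.
Valence configurations: O⁺ [He]2s²2p³, P⁺ [Ne]3s²3p², N⁺ [He]2s²2p², Mg⁺ [Ne]3s¹, Ca⁺ [Ar]4s¹.
Tabulated IE_2 (kJ/mol): O 3388, P 1907, N 2856, Mg 1451, Ca 1145.
Overall IE_2 order: Ca < Mg < P < N < O.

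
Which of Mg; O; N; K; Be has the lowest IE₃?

K

After 2 electrons have been removed, what remains? Mg²⁺ is the bare [Ne] core; O²⁺ still has 4 valence electrons; N²⁺ still has 3 valence electrons; K²⁺ is already 1 electron into the core; Be²⁺ is the bare [He] core.
Usually core removal costs more than valence removal, but here the competition is close: a tightly held n=2 valence electron can cost more to remove than an n=3 core electron, so the actual values have to decide it.
Valence configurations: O²⁺ [He]2s²2p², N²⁺ [He]2s²2p¹.
The numbers (kJ/mol): Mg 7733, O 5300, N 4578, K 4420, Be 14849.
So the third ionization energies run K < N < O < Mg < Be.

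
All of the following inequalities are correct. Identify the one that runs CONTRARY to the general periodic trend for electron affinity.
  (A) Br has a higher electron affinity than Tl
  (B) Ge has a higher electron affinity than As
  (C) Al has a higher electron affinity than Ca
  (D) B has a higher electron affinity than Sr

The general trend: electron affinity increases across a period and decreases down a group.
(A) Br (period 4, group 17) vs Tl (period 6, group 13): the stated order agrees with the simple trend.
(B) Ge (period 4, group 14) vs As (period 4, group 15): the stated order contradicts the simple trend.
(C) Al (period 3, group 13) vs Ca (period 4, group 2): the stated order agrees with the simple trend.
(D) B (period 2, group 13) vs Sr (period 5, group 2): the stated order agrees with the simple trend.
The exception is (B): adding an electron to As's half-filled 4p³ is unfavourable, so Ge (4p²) has the more exothermic EA.

(B)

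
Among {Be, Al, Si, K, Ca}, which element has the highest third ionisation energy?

Consider each +2 ion: Be²⁺ is the bare [He] core; Al²⁺ still has 1 valence electron; Si²⁺ still has 2 valence electrons; K²⁺ is already 1 electron into the core; Ca²⁺ is the bare [Ar] core.
Breaking into a closed-shell core is much more expensive than removing a leftover valence electron — K, Ca and Be have the largest IE_3 here.
Valence configurations: Al²⁺ [Ne]3s¹, Si²⁺ [Ne]3s².
Tabulated IE_3 (kJ/mol): Be 14849, Al 2745, Si 3232, K 4420, Ca 4912.
Overall IE_3 order: Al < Si < K < Ca < Be.

Be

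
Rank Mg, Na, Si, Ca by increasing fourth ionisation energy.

Si < Ca < Na < Mg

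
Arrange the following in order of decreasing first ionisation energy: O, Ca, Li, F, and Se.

F, O, Se, Ca, Li

Li is in period 2, group 1; O is in period 2, group 16; F is in period 2, group 17; Ca is in period 4, group 2; Se is in period 4, group 16.
Across a period the outer electron is held more tightly (higher IE₁); down a group it sits in a higher shell, more shielded, and comes off more easily.
Neither a single period nor a single group — weigh both effects.
Ca > Li: the two effects oppose for this pair; the across-period effect wins (590 vs 520 kJ/mol).
Se > Ca: both are in period 4; the period trend gives Se the larger value.
O > Se: O sits above Se in group 16, so the down-group effect alone puts O higher.
F > O: F lies to the right of O in period 2, so the across-period effect alone puts F higher.
Approximate values (kJ/mol): Li 520, O 1314, F 1681, Ca 590, Se 941.
So from highest to lowest: F > O > Se > Ca > Li.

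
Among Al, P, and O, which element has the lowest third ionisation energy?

Al

Consider each +2 ion: Al²⁺ still has 1 valence electron; P²⁺ still has 3 valence electrons; O²⁺ still has 4 valence electrons.
All are still removing valence electrons, so compare the +2 ions as you would atoms: IE_3 generally rises across a period (higher Z_eff) and falls down a group (larger shell), subject to the usual subshell exceptions.
Valence configurations: Al²⁺ [Ne]3s¹, P²⁺ [Ne]3s²3p¹, O²⁺ [He]2s²2p².
The numbers (kJ/mol): Al 2745, P 2914, O 5300.
So the third ionization energies run Al < P < O.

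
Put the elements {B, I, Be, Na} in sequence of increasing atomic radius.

B < Be < I < Na

Be is in period 2, group 2; B is in period 2, group 13; Na is in period 3, group 1; I is in period 5, group 17.
Moving right in a period, electrons are added to the same shell under a stronger nuclear pull, so atoms get smaller; moving down, a new shell is opened and atoms get larger.
These span different periods and groups, so the two trends combine.
Be > B: both are in period 2; the period trend gives Be the larger value.
I > Be: the two effects oppose for this pair; the down-group effect wins (133 vs 102 pm).
Na > I: period and group pull opposite ways; the across-period shift dominates (155 vs 133 pm).
For reference (pm): Be 102, B 85, Na 155, I 133.
So from smallest to largest: B < Be < I < Na.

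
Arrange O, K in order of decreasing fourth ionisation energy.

IE_4 is the cost of taking one more electron from the +3 cation: O³⁺ still has 3 valence electrons; K³⁺ is already 2 electrons into the core.
Usually core removal costs more than valence removal, but here the competition is close: a tightly held n=2 valence electron can cost more to remove than an n=3 core electron, so the actual values have to decide it.
The numbers (kJ/mol): O 7469, K 5877.
Putting it together, IE_4: K < O.

O, K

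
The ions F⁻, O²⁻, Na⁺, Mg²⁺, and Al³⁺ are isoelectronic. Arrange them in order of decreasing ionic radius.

O²⁻ > F⁻ > Na⁺ > Mg²⁺ > Al³⁺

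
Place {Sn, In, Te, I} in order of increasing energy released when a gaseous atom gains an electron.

In is in period 5, group 13; Sn is in period 5, group 14; Te is in period 5, group 16; I is in period 5, group 17.
Atoms with high Z_eff and room in the valence shell (especially the halogens) have the most exothermic electron affinities.
All lie in period 5, so electron affinity increases left to right.
So from lowest to highest: In < Sn < Te < I.

In < Sn < Te < I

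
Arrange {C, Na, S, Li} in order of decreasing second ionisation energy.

Consider each +1 ion: C⁺ still has 3 valence electrons; Na⁺ is the bare [Ne] core; S⁺ still has 5 valence electrons; Li⁺ is the bare [He] core.
Core electrons are held far more tightly than valence electrons, so Na and Li top the IE_2 order.
Valence configurations: C⁺ [He]2s²2p¹, S⁺ [Ne]3s²3p³.
Approximate IE_2 values (kJ/mol): C 2353, Na 4562, S 2252, Li 7298.
So the second ionization energies run S < C < Na < Li.

Li > Na > C > S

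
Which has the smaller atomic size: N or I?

N is in period 2, group 15; I is in period 5, group 17.
Across a period the added protons contract the valence shell; down a group each new principal shell makes the atom larger.
Neither a single period nor a single group — weigh both effects.
I > N: period and group pull opposite ways; the down-group shift dominates (133 vs 71 pm).
For reference (pm): N 71, I 133.
So N has the smaller atomic size (N < I).

N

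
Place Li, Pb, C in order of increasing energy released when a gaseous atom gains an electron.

Li is in period 2, group 1; C is in period 2, group 14; Pb is in period 6, group 14.
Atoms with high Z_eff and room in the valence shell (especially the halogens) have the most exothermic electron affinities.
Here both period and group differ, so the two effects have to be weighed against each other.
Li > Pb: period and group pull opposite ways; the down-group shift dominates (60 vs 35 kJ/mol).
C > Li: both are in period 2; the period trend gives C the larger value.
Tabulated electron affinity (kJ/mol): Li 60, C 122, Pb 35.
So from lowest to highest: Pb < Li < C.

Pb < Li < C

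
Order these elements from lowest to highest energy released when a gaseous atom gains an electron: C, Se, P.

C is in period 2, group 14; P is in period 3, group 15; Se is in period 4, group 16.
Electron affinity generally becomes more exothermic across a period toward the halogens and less exothermic down a group.
A diagonal step moves right (one effect) and down (the opposite effect) at once.
C > P: the two effects oppose for this pair; the down-group effect wins (122 vs 72 kJ/mol).
Se > C: the two effects oppose for this pair; the across-period effect wins (195 vs 122 kJ/mol).
Tabulated electron affinity (kJ/mol): C 122, P 72, Se 195.
So from lowest to highest: P < C < Se.

P < C < Se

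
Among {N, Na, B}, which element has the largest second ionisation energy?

Na

The second ionization energy removes an electron from the +1 ion. For each element: N⁺ still has 4 valence electrons; Na⁺ is the bare [Ne] core; B⁺ still has 2 valence electrons.
Pulling an electron out of a noble-gas core costs far more than removing a remaining valence electron, so Na sits at the high end of IE_2.
Valence configurations: N⁺ [He]2s²2p², B⁺ [He]2s².
Tabulated IE_2 (kJ/mol): N 2856, Na 4562, B 2427.
Overall IE_2 order: B < N < Na.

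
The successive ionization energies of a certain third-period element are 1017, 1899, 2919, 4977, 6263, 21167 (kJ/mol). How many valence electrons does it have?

Look for the largest jump between consecutive ionization energies: IE6/IE5 ≈ 3.4, far larger than any earlier ratio.
That jump marks the point where a core electron is being removed. So the atom has 5 valence electrons.

5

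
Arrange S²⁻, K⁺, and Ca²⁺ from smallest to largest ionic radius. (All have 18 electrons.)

All of these have 18 electrons, so size is governed by nuclear charge alone: the more protons, the stronger the pull on the same electron cloud, and the smaller the ion.
Nuclear charges: Ca²⁺ (Z=20), K⁺ (Z=19), S²⁻ (Z=16).
Smallest to largest: Ca²⁺ < K⁺ < S²⁻.

Ca²⁺ < K⁺ < S²⁻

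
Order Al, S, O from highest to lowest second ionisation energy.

O > S > Al

The second ionization energy removes an electron from the +1 ion. For each element: Al⁺ still has 2 valence electrons; S⁺ still has 5 valence electrons; O⁺ still has 5 valence electrons.
All are still removing valence electrons, so compare the +1 ions as you would atoms: IE_2 generally rises across a period (higher Z_eff) and falls down a group (larger shell), subject to the usual subshell exceptions.
Valence configurations: Al⁺ [Ne]3s², S⁺ [Ne]3s²3p³, O⁺ [He]2s²2p³.
Tabulated IE_2 (kJ/mol): Al 1817, S 2252, O 3388.
So the second ionization energies run Al < S < O.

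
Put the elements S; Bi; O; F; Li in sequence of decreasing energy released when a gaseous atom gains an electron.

Adding an electron releases more energy for atoms nearer the top right (short of the noble gases).
Here both period and group differ, so the two effects have to be weighed against each other.
Bi > Li: the two effects oppose for this pair; the across-period effect wins (91 vs 60 kJ/mol).
O > Bi: relative to Bi, both the across-period and down-group shifts push O's electron affinity up.
S > O: this pair runs against the simple trend — see the exception note.
F > S: both effects reinforce here, so F is clearly the higher of the two.
Note the exception: S has a higher electron affinity than O, contrary to the simple trend — the compact 2p subshell of O repels the added electron more than S's larger 3p does.
Tabulated electron affinity (kJ/mol): Li 60, O 141, F 328, S 200, Bi 91.
So from highest to lowest: F > S > O > Bi > Li.

F > S > O > Bi > Li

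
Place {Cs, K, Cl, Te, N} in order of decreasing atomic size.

N is in period 2, group 15; Cl is in period 3, group 17; K is in period 4, group 1; Te is in period 5, group 16; Cs is in period 6, group 1.
Atomic radius shrinks across a period as nuclear charge pulls the same shell inward, and grows down a group as new shells are added.
These span different periods and groups, so the two trends combine.
Cl > N: the two effects oppose for this pair; the down-group effect wins (99 vs 71 pm).
Te > Cl: both effects reinforce here, so Te is clearly the larger of the two.
K > Te: period and group pull opposite ways; the across-period shift dominates (196 vs 136 pm).
Cs > K: they share group 1; the group trend gives Cs the larger value.
Approximate values (pm): N 71, Cl 99, K 196, Te 136, Cs 232.
So from largest to smallest: Cs > K > Te > Cl > N.

Cs > K > Te > Cl > N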